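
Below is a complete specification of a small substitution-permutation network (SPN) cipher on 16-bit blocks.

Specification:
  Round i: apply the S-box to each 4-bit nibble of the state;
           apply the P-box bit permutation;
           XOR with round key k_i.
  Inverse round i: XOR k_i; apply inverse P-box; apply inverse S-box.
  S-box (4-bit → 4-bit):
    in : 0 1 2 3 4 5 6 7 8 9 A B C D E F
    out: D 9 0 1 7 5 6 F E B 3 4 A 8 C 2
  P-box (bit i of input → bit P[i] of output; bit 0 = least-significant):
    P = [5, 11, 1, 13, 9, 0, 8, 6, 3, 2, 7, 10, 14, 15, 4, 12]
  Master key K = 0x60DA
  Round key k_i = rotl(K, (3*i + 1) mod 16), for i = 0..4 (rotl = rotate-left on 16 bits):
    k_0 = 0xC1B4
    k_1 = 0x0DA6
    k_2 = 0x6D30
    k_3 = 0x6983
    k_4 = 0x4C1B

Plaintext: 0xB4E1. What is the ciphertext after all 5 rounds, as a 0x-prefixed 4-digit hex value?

0x1DB9

s_0 = plaintext = 0xB4E1
s_1 = Round(s_0, k_0) = 0xE048
s_2 = Round(s_1, k_1) = 0x323D
s_3 = Round(s_2, k_2) = 0x0F30
s_4 = Round(s_3, k_3) = 0x1BB5
s_5 = Round(s_4, k_4) = 0x1DB9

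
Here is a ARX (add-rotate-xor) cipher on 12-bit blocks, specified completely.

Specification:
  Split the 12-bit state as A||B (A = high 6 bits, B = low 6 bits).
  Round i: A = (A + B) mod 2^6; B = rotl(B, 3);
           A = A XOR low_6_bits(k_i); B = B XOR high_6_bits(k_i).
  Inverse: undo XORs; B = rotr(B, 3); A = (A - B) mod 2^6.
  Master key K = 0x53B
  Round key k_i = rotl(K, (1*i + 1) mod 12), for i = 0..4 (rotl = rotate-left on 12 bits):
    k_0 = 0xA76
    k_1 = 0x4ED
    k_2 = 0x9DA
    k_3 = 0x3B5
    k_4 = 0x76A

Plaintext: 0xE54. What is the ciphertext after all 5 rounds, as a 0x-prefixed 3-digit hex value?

s_0 = plaintext = 0xE54
s_1 = Round(s_0, k_0) = 0xECB
s_2 = Round(s_1, k_1) = 0xACA
s_3 = Round(s_2, k_2) = 0xBF6
s_4 = Round(s_3, k_3) = 0x438
s_5 = Round(s_4, k_4) = 0x89A

0x89A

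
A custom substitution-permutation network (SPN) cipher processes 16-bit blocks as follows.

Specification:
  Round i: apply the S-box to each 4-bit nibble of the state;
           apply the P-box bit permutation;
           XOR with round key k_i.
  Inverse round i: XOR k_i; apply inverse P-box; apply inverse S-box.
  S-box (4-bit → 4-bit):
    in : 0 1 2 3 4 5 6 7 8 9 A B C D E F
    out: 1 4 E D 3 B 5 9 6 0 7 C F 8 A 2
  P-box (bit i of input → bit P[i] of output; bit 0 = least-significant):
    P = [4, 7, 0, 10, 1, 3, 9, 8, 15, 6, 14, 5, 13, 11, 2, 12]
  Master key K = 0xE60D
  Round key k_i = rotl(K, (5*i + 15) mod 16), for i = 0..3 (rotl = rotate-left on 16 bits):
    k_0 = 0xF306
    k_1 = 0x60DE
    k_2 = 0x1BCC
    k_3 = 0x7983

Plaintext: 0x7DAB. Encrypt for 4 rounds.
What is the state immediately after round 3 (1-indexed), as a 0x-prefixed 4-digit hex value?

s_0 = plaintext = 0x7DAB
s_1 = Round(s_0, k_0) = 0xC52D
s_2 = Round(s_1, k_1) = 0xDFB2
s_3 = Round(s_2, k_2) = 0x0C0D
s_4 = Round(s_3, k_3) = 0x9DE1

0x0C0D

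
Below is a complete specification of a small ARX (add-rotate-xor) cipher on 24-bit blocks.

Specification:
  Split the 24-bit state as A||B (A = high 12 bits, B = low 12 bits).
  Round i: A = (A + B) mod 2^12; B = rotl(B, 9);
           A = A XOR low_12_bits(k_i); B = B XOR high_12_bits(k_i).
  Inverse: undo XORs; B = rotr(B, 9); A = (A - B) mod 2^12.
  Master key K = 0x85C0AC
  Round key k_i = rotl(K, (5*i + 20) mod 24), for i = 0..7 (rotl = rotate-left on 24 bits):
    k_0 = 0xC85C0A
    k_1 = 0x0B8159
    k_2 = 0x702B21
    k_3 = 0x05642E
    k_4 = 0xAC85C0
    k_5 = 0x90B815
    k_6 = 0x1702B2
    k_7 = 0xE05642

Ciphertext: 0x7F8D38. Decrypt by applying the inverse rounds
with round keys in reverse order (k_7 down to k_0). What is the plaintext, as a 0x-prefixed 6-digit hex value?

0x4F7928

s_0 = ciphertext = 0x7F8D38
s_1 = InvRound(s_0, k_7) = 0x7D19E9
s_2 = InvRound(s_1, k_6) = 0x0974CC
s_3 = InvRound(s_2, k_5) = 0xA44E3E
s_4 = InvRound(s_3, k_4) = 0x7D27B2
s_5 = InvRound(s_4, k_3) = 0x4D9F23
s_6 = InvRound(s_5, k_2) = 0xEEC10C
s_7 = InvRound(s_6, k_1) = 0x215DA0
s_8 = InvRound(s_7, k_0) = 0x4F7928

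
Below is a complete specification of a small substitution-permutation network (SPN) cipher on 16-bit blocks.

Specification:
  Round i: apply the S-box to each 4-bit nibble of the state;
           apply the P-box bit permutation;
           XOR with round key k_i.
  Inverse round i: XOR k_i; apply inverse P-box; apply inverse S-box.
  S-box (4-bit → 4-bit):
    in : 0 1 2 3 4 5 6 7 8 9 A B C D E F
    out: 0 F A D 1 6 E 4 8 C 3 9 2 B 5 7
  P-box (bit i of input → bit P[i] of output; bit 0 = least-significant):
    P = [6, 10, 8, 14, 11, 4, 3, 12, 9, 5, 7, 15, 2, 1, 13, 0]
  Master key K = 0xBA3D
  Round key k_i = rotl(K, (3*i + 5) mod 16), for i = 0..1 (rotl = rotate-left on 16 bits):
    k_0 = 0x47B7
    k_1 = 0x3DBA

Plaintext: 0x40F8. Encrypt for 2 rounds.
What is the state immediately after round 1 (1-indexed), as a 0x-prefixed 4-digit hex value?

0x0FAB

s_0 = plaintext = 0x40F8
s_1 = Round(s_0, k_0) = 0x0FAB
s_2 = Round(s_1, k_1) = 0x774A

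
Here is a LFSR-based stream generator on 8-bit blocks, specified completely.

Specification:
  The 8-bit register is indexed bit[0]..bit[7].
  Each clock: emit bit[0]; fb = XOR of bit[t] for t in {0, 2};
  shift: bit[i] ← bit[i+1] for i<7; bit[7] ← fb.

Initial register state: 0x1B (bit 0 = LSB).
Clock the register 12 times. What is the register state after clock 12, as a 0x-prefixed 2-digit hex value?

reg_0 = 0x1B
clock 1: out=1, reg = 0x8D
clock 2: out=1, reg = 0x46
clock 3: out=0, reg = 0xA3
clock 4: out=1, reg = 0xD1
clock 5: out=1, reg = 0xE8
clock 6: out=0, reg = 0x74
clock 7: out=0, reg = 0xBA
clock 8: out=0, reg = 0x5D
clock 9: out=1, reg = 0x2E
clock 10: out=0, reg = 0x97
clock 11: out=1, reg = 0x4B
clock 12: out=1, reg = 0xA5

0xA5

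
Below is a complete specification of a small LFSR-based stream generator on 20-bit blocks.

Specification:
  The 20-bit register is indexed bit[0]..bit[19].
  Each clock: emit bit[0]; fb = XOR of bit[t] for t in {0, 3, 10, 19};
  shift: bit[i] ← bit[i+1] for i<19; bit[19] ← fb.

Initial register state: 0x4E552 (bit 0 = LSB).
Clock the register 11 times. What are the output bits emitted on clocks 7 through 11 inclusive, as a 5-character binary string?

reg_0 = 0x4E552
clock 1: out=0, reg = 0xA72A9
clock 2: out=1, reg = 0xD3954
clock 3: out=0, reg = 0xE9CAA
clock 4: out=0, reg = 0xF4E55
clock 5: out=1, reg = 0xFA72A
clock 6: out=0, reg = 0xFD395
clock 7: out=1, reg = 0x7E9CA
clock 8: out=0, reg = 0xBF4E5
clock 9: out=1, reg = 0xDFA72
clock 10: out=0, reg = 0xEFD39
clock 11: out=1, reg = 0x77E9C

10101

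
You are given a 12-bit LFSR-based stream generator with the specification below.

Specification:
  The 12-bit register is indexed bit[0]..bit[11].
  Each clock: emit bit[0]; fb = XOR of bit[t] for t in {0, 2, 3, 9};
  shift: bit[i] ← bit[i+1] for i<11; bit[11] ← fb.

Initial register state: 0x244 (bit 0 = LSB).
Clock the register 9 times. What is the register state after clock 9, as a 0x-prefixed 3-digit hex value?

0xBE1

reg_0 = 0x244
clock 1: out=0, reg = 0x122
clock 2: out=0, reg = 0x091
clock 3: out=1, reg = 0x848
clock 4: out=0, reg = 0xC24
clock 5: out=0, reg = 0xE12
clock 6: out=0, reg = 0xF09
clock 7: out=1, reg = 0xF84
clock 8: out=0, reg = 0x7C2
clock 9: out=0, reg = 0xBE1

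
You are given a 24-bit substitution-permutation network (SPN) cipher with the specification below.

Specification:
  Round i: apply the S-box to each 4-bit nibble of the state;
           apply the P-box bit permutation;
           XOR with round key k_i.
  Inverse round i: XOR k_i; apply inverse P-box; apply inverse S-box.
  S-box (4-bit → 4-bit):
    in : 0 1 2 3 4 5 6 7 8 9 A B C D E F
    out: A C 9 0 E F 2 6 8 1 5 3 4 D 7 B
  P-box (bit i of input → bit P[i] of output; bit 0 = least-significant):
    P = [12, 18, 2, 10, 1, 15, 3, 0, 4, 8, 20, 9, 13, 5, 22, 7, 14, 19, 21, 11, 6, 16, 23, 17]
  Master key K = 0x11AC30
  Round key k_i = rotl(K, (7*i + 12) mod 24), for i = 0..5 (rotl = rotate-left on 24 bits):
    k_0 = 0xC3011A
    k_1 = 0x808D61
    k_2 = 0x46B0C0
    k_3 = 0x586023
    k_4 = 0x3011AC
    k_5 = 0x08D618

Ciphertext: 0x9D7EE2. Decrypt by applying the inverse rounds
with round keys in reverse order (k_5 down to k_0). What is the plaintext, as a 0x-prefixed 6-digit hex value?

s_0 = ciphertext = 0x9D7EE2
s_1 = InvRound(s_0, k_5) = 0xE8FAE6
s_2 = InvRound(s_1, k_4) = 0xAFA4E3
s_3 = InvRound(s_2, k_3) = 0x5A1C60
s_4 = InvRound(s_3, k_2) = 0x30FC60
s_5 = InvRound(s_4, k_1) = 0xCA9789
s_6 = InvRound(s_5, k_0) = 0x6682F2

0x6682F2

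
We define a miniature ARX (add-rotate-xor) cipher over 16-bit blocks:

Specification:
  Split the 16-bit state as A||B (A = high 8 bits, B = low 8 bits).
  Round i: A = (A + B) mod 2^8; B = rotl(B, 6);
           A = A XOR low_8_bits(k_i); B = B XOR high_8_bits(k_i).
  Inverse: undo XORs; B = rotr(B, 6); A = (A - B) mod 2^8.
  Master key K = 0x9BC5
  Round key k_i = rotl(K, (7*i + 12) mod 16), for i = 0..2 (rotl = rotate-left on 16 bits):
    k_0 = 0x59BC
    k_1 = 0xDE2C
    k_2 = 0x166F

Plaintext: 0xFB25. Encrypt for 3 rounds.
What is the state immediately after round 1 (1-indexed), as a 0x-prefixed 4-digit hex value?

0x9C10

s_0 = plaintext = 0xFB25
s_1 = Round(s_0, k_0) = 0x9C10
s_2 = Round(s_1, k_1) = 0x80DA
s_3 = Round(s_2, k_2) = 0x35A0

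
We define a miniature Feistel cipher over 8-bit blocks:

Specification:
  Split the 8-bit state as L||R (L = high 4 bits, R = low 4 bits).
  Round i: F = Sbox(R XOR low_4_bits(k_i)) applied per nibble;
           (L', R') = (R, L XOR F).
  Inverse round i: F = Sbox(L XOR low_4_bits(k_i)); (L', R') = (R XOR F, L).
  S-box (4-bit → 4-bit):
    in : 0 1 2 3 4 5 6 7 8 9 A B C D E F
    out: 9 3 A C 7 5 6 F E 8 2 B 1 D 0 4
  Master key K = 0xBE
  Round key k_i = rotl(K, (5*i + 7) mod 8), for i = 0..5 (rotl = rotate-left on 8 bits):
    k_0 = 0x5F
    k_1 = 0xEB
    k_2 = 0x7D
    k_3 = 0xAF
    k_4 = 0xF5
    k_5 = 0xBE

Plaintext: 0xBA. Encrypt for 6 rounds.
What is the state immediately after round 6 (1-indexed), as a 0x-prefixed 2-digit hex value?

0x7C

s_0 = plaintext = 0xBA
s_1 = Round(s_0, k_0) = 0xAE
s_2 = Round(s_1, k_1) = 0xEF
s_3 = Round(s_2, k_2) = 0xF4
s_4 = Round(s_3, k_3) = 0x44
s_5 = Round(s_4, k_4) = 0x47
s_6 = Round(s_5, k_5) = 0x7C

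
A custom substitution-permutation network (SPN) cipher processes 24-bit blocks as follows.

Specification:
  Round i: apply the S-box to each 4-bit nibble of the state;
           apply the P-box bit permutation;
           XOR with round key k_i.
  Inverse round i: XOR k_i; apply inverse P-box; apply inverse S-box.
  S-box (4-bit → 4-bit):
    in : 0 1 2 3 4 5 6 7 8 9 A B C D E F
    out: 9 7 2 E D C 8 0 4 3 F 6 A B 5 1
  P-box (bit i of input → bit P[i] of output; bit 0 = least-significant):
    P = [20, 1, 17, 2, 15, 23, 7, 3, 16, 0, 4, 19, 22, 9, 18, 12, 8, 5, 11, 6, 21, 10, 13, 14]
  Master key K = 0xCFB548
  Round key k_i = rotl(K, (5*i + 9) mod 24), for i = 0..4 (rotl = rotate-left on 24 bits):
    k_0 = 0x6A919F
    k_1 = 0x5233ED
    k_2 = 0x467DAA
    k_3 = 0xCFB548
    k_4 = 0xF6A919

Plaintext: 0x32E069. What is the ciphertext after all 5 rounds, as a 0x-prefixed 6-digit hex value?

0xCC4B6B

s_0 = plaintext = 0x32E069
s_1 = Round(s_0, k_0) = 0x37F5B5
s_2 = Round(s_1, k_1) = 0x985779
s_3 = Round(s_2, k_2) = 0x7261A8
s_4 = Round(s_3, k_3) = 0x4C25F1
s_5 = Round(s_4, k_4) = 0xCC4B6B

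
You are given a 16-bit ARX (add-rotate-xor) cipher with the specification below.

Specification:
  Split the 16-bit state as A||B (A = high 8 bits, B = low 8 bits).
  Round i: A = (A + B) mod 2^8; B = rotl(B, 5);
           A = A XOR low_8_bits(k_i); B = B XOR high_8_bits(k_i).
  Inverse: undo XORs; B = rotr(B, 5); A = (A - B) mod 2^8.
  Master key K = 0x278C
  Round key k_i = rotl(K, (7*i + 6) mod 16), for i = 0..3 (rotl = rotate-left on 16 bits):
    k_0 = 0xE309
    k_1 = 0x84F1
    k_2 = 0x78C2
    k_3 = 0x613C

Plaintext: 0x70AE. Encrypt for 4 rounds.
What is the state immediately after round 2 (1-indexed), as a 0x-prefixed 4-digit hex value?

0xBC42

s_0 = plaintext = 0x70AE
s_1 = Round(s_0, k_0) = 0x1736
s_2 = Round(s_1, k_1) = 0xBC42
s_3 = Round(s_2, k_2) = 0x3C30
s_4 = Round(s_3, k_3) = 0x5067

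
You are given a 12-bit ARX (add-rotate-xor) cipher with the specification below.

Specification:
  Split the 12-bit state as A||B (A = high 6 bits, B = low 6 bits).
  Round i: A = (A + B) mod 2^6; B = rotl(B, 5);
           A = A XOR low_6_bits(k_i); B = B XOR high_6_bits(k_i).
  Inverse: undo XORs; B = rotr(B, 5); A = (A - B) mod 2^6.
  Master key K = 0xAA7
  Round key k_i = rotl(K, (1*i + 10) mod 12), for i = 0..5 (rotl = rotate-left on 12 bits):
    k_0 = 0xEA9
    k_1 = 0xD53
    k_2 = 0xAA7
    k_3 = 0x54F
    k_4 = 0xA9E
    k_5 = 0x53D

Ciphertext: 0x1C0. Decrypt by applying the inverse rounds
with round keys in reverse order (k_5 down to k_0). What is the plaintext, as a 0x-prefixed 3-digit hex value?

0x723

s_0 = ciphertext = 0x1C0
s_1 = InvRound(s_0, k_5) = 0x4A8
s_2 = InvRound(s_1, k_4) = 0x204
s_3 = InvRound(s_2, k_3) = 0x962
s_4 = InvRound(s_3, k_2) = 0xC90
s_5 = InvRound(s_4, k_1) = 0x58B
s_6 = InvRound(s_5, k_0) = 0x723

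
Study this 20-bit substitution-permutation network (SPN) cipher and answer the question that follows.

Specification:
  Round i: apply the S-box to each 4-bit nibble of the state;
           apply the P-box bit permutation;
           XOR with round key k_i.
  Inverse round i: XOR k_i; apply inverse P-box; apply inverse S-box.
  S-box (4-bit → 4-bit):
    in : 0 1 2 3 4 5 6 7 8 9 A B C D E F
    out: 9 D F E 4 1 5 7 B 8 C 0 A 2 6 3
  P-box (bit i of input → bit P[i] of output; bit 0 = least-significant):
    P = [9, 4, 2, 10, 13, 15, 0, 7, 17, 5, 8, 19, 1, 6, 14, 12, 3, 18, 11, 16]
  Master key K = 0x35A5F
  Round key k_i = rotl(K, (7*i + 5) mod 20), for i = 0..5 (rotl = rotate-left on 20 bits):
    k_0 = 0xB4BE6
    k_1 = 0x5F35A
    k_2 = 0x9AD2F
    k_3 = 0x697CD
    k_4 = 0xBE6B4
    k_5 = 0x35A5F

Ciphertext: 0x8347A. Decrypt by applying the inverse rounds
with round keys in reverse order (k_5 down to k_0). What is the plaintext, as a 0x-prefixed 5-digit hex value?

0xDE158

s_0 = ciphertext = 0x8347A
s_1 = InvRound(s_0, k_5) = 0xA4861
s_2 = InvRound(s_1, k_4) = 0xADB22
s_3 = InvRound(s_2, k_3) = 0x77CAA
s_4 = InvRound(s_3, k_2) = 0xDA134
s_5 = InvRound(s_4, k_1) = 0x52CB6
s_6 = InvRound(s_5, k_0) = 0xDE158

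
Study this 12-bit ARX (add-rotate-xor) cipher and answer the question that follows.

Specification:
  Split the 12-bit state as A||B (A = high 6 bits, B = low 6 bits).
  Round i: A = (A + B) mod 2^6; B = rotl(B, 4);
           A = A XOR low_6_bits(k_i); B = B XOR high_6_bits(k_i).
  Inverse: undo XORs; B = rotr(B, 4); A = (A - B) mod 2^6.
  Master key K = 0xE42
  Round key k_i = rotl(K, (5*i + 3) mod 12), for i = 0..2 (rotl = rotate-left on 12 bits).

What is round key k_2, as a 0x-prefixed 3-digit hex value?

0xC85

K = 0xE42
k_0 = rotl(K, (5*0+3) mod 12) = rotl(K, 3) = 0x217
k_1 = rotl(K, (5*1+3) mod 12) = rotl(K, 8) = 0x2E4
k_2 = rotl(K, (5*2+3) mod 12) = rotl(K, 1) = 0xC85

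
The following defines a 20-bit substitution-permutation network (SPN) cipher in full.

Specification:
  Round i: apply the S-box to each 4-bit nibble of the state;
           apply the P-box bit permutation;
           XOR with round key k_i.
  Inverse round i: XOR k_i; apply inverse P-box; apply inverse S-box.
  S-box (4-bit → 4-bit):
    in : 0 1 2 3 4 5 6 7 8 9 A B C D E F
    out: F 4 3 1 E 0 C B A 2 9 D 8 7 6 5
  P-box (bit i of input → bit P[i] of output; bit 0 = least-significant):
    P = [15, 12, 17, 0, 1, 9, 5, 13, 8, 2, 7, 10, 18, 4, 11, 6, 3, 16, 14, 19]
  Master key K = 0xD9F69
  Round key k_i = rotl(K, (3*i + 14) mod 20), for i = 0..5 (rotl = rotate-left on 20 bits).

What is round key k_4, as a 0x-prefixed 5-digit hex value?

0x7DA76

K = 0xD9F69
k_0 = rotl(K, (3*0+14) mod 20) = rotl(K, 14) = 0xA767D
k_1 = rotl(K, (3*1+14) mod 20) = rotl(K, 17) = 0x3B3ED
k_2 = rotl(K, (3*2+14) mod 20) = rotl(K, 0) = 0xD9F69
k_3 = rotl(K, (3*3+14) mod 20) = rotl(K, 3) = 0xCFB4E
k_4 = rotl(K, (3*4+14) mod 20) = rotl(K, 6) = 0x7DA76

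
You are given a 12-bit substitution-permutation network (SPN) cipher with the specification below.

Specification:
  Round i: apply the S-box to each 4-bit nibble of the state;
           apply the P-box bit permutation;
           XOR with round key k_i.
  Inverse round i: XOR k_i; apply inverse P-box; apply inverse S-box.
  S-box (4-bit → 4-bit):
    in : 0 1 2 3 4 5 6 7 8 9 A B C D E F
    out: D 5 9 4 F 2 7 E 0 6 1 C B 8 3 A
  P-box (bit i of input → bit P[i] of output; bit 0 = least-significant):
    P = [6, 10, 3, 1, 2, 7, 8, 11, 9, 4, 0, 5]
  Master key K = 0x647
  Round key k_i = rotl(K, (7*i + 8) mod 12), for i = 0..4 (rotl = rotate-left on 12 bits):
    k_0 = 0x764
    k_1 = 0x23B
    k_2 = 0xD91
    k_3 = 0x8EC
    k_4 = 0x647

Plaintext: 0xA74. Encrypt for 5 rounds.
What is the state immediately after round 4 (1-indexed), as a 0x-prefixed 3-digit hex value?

s_0 = plaintext = 0xA74
s_1 = Round(s_0, k_0) = 0x8AE
s_2 = Round(s_1, k_1) = 0x67F
s_3 = Round(s_2, k_2) = 0x202
s_4 = Round(s_3, k_3) = 0x38A
s_5 = Round(s_4, k_4) = 0x606

0x38A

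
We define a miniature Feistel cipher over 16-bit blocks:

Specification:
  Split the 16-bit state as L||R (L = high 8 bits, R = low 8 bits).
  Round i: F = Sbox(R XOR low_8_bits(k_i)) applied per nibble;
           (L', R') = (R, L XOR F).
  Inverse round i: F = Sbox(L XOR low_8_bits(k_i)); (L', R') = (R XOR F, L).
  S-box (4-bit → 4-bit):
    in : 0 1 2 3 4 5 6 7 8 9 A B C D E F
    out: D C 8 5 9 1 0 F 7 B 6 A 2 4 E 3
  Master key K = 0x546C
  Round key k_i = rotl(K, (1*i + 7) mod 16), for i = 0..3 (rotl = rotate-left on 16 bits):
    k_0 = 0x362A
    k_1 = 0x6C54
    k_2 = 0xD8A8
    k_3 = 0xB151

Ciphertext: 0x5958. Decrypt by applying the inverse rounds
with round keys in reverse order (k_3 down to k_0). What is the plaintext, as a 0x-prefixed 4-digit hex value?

s_0 = ciphertext = 0x5958
s_1 = InvRound(s_0, k_3) = 0x8F59
s_2 = InvRound(s_1, k_2) = 0xD68F
s_3 = InvRound(s_2, k_1) = 0xF7D6
s_4 = InvRound(s_3, k_0) = 0x92F7

0x92F7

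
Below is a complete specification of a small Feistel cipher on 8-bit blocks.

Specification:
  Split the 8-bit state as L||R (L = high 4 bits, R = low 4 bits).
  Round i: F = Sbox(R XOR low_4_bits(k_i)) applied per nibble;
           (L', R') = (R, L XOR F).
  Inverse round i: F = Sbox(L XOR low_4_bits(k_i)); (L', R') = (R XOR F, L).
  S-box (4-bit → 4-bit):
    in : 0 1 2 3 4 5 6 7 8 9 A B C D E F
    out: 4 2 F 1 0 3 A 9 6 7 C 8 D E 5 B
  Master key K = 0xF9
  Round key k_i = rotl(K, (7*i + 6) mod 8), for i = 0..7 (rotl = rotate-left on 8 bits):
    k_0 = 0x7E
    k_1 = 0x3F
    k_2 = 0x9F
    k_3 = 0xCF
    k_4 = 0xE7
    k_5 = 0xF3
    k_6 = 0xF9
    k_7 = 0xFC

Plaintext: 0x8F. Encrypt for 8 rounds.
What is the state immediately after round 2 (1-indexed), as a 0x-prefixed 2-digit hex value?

0xAC

s_0 = plaintext = 0x8F
s_1 = Round(s_0, k_0) = 0xFA
s_2 = Round(s_1, k_1) = 0xAC
s_3 = Round(s_2, k_2) = 0xCB
s_4 = Round(s_3, k_3) = 0xBC
s_5 = Round(s_4, k_4) = 0xC3
s_6 = Round(s_5, k_5) = 0x38
s_7 = Round(s_6, k_6) = 0x81
s_8 = Round(s_7, k_7) = 0x16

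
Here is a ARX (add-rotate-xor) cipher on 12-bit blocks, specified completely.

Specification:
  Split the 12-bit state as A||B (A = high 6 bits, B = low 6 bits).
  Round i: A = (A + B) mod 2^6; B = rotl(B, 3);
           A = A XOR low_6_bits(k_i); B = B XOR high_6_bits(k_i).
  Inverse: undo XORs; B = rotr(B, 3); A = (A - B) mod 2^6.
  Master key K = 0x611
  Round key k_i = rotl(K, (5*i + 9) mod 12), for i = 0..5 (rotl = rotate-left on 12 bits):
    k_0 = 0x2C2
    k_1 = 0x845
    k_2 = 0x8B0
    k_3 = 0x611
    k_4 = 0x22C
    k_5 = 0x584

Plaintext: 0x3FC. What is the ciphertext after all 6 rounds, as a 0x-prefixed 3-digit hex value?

s_0 = plaintext = 0x3FC
s_1 = Round(s_0, k_0) = 0x26C
s_2 = Round(s_1, k_1) = 0xC04
s_3 = Round(s_2, k_2) = 0x102
s_4 = Round(s_3, k_3) = 0x5C8
s_5 = Round(s_4, k_4) = 0xCC9
s_6 = Round(s_5, k_5) = 0xE1F

0xE1F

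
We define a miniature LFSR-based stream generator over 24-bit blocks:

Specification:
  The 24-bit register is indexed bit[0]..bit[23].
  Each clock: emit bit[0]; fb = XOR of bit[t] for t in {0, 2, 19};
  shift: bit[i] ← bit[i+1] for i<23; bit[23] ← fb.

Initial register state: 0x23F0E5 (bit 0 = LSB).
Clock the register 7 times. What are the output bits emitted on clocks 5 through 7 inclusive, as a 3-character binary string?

reg_0 = 0x23F0E5
clock 1: out=1, reg = 0x11F872
clock 2: out=0, reg = 0x08FC39
clock 3: out=1, reg = 0x047E1C
clock 4: out=0, reg = 0x823F0E
clock 5: out=0, reg = 0xC11F87
clock 6: out=1, reg = 0x608FC3
clock 7: out=1, reg = 0xB047E1

011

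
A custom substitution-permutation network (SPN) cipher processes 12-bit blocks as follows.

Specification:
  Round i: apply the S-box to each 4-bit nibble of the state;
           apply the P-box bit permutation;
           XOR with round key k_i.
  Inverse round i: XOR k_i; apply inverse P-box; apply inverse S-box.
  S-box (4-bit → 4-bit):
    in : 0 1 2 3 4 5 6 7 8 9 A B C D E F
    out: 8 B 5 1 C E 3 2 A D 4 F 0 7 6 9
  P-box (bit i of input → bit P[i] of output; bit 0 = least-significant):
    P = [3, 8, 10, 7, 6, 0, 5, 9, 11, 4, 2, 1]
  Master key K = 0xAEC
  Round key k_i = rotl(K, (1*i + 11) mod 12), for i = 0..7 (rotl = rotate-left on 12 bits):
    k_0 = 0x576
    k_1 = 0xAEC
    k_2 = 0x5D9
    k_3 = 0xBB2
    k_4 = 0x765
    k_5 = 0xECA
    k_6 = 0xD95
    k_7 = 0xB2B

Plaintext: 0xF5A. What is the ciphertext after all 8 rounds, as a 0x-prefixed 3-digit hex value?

s_0 = plaintext = 0xF5A
s_1 = Round(s_0, k_0) = 0xB55
s_2 = Round(s_1, k_1) = 0x55B
s_3 = Round(s_2, k_2) = 0x266
s_4 = Round(s_3, k_3) = 0x2FF
s_5 = Round(s_4, k_4) = 0xDA9
s_6 = Round(s_5, k_5) = 0x276
s_7 = Round(s_6, k_6) = 0x498
s_8 = Round(s_7, k_7) = 0x8CD

0x8CD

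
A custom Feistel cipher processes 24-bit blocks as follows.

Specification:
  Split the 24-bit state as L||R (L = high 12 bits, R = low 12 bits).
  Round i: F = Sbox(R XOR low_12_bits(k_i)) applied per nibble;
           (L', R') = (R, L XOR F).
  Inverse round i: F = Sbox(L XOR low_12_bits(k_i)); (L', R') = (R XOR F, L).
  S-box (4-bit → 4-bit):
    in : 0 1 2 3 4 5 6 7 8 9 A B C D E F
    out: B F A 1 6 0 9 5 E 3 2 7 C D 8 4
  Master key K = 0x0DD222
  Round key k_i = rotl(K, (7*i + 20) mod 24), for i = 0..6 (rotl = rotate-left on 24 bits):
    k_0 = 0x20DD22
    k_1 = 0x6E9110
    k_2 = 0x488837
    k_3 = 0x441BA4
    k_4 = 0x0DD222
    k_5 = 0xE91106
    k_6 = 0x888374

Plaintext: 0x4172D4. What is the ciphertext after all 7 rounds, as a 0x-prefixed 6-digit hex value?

s_0 = plaintext = 0x4172D4
s_1 = Round(s_0, k_0) = 0x2D405E
s_2 = Round(s_1, k_1) = 0x05EDBC
s_3 = Round(s_2, k_2) = 0xDBC0B9
s_4 = Round(s_3, k_3) = 0x0B9A41
s_5 = Round(s_4, k_4) = 0xA41E28
s_6 = Round(s_5, k_5) = 0xE28EE9
s_7 = Round(s_6, k_6) = 0xEE9315

0xEE9315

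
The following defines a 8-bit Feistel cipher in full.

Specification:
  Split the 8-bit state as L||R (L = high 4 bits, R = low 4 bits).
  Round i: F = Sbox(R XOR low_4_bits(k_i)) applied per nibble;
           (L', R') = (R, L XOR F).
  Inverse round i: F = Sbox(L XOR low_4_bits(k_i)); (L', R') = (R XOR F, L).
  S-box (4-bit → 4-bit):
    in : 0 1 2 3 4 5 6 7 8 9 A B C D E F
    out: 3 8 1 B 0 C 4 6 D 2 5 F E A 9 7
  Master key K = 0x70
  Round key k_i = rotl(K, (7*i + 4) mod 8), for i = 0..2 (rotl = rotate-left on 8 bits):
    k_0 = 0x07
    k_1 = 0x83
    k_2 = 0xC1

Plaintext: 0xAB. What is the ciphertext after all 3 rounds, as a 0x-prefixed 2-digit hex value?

s_0 = plaintext = 0xAB
s_1 = Round(s_0, k_0) = 0xB4
s_2 = Round(s_1, k_1) = 0x4D
s_3 = Round(s_2, k_2) = 0xDA

0xDA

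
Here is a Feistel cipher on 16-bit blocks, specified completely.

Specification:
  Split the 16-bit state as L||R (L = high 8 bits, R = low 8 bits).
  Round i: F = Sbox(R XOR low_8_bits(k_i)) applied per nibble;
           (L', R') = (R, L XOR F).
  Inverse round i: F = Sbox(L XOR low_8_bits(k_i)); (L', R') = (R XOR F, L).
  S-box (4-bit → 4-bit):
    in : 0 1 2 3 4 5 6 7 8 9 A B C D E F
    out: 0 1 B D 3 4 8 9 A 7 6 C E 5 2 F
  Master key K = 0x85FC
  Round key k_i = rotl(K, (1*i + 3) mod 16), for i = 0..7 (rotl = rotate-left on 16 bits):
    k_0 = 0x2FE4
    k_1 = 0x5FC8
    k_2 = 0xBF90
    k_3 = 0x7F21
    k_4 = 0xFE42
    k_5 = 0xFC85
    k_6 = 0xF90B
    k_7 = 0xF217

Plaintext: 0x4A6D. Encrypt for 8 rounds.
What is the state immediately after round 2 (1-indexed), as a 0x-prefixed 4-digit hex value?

0xEDD9

s_0 = plaintext = 0x4A6D
s_1 = Round(s_0, k_0) = 0x6DED
s_2 = Round(s_1, k_1) = 0xEDD9
s_3 = Round(s_2, k_2) = 0xD9DA
s_4 = Round(s_3, k_3) = 0xDA25
s_5 = Round(s_4, k_4) = 0x2553
s_6 = Round(s_5, k_5) = 0x537D
s_7 = Round(s_6, k_6) = 0x7DCB
s_8 = Round(s_7, k_7) = 0xCB23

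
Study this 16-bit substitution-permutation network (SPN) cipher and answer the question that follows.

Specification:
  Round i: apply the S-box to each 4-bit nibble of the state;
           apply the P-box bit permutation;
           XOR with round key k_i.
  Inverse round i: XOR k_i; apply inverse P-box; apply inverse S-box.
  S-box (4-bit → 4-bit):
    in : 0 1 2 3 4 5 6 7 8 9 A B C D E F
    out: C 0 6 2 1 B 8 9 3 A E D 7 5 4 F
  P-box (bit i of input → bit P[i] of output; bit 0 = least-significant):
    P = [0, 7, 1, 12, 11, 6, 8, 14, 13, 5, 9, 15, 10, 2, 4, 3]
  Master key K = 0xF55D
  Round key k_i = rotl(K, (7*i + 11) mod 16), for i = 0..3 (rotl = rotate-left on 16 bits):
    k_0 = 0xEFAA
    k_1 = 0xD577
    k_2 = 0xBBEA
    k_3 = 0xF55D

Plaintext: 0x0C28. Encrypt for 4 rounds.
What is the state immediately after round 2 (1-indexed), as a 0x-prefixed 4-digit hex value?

0xBB83

s_0 = plaintext = 0x0C28
s_1 = Round(s_0, k_0) = 0xCC53
s_2 = Round(s_1, k_1) = 0xBB83
s_3 = Round(s_2, k_2) = 0x1532
s_4 = Round(s_3, k_3) = 0x55BF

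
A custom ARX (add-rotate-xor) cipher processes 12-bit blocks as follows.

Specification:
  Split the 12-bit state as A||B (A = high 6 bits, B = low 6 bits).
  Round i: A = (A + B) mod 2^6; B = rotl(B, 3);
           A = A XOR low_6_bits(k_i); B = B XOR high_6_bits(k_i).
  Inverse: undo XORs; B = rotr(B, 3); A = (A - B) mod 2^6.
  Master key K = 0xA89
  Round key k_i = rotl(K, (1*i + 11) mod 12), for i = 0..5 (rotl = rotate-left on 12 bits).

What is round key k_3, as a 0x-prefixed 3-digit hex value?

0xA26

K = 0xA89
k_0 = rotl(K, (1*0+11) mod 12) = rotl(K, 11) = 0xD44
k_1 = rotl(K, (1*1+11) mod 12) = rotl(K, 0) = 0xA89
k_2 = rotl(K, (1*2+11) mod 12) = rotl(K, 1) = 0x513
k_3 = rotl(K, (1*3+11) mod 12) = rotl(K, 2) = 0xA26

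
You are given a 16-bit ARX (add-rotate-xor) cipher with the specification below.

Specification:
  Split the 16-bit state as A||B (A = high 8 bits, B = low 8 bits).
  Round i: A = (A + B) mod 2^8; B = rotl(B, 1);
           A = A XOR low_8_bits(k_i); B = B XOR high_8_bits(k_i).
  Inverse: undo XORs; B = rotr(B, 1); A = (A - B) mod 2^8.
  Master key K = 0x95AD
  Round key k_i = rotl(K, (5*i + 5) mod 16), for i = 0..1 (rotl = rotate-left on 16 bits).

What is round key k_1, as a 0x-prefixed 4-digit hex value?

K = 0x95AD
k_0 = rotl(K, (5*0+5) mod 16) = rotl(K, 5) = 0xB5B2
k_1 = rotl(K, (5*1+5) mod 16) = rotl(K, 10) = 0xB656

0xB656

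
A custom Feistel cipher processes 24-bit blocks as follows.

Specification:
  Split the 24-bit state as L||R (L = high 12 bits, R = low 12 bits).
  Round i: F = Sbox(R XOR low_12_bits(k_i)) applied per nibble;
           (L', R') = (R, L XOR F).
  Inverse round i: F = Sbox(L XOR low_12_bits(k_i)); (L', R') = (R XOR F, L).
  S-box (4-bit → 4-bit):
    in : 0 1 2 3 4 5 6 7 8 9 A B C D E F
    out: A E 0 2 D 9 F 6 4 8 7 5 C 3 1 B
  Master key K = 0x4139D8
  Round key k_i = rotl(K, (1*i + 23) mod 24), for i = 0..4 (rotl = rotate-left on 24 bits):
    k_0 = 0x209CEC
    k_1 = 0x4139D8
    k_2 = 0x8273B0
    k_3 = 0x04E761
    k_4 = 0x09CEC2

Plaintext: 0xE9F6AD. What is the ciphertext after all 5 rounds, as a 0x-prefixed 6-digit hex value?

s_0 = plaintext = 0xE9F6AD
s_1 = Round(s_0, k_0) = 0x6AD941
s_2 = Round(s_1, k_1) = 0x941C25
s_3 = Round(s_2, k_2) = 0xC252C8
s_4 = Round(s_3, k_3) = 0x2C855D
s_5 = Round(s_4, k_4) = 0x55D743

0x55D743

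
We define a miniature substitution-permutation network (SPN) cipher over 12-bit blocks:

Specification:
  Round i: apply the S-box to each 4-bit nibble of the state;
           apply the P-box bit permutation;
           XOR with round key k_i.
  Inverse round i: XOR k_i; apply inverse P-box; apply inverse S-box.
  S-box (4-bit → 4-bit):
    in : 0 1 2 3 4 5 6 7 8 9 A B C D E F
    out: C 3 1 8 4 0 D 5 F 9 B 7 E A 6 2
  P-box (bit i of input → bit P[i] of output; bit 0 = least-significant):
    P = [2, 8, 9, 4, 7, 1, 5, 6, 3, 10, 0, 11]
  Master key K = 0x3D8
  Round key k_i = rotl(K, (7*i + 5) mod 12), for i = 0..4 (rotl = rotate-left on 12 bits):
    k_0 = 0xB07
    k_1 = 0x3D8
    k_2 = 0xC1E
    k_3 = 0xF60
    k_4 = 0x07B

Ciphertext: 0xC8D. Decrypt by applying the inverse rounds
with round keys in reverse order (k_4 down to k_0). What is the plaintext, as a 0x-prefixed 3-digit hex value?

0x033

s_0 = ciphertext = 0xC8D
s_1 = InvRound(s_0, k_4) = 0xD89
s_2 = InvRound(s_1, k_3) = 0x764
s_3 = InvRound(s_2, k_2) = 0x9CC
s_4 = InvRound(s_3, k_1) = 0x356
s_5 = InvRound(s_4, k_0) = 0x033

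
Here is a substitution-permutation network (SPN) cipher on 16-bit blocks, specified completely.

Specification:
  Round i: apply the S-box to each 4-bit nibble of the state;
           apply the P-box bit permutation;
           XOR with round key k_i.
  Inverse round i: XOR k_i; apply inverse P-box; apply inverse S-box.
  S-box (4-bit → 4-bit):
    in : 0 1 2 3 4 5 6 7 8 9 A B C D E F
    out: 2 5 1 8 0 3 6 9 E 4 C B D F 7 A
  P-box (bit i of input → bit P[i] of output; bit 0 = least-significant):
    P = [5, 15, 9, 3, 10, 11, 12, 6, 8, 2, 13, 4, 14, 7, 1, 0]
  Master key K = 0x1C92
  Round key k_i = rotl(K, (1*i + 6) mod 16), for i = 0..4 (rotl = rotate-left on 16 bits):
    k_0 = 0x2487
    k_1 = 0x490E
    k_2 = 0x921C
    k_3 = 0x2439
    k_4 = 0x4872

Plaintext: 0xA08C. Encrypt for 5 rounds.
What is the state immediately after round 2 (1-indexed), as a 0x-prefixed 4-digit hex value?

s_0 = plaintext = 0xA08C
s_1 = Round(s_0, k_0) = 0x3EE8
s_2 = Round(s_1, k_1) = 0xF603
s_3 = Round(s_2, k_2) = 0xBA91
s_4 = Round(s_3, k_3) = 0x5688
s_5 = Round(s_4, k_4) = 0xB2BE

0xF603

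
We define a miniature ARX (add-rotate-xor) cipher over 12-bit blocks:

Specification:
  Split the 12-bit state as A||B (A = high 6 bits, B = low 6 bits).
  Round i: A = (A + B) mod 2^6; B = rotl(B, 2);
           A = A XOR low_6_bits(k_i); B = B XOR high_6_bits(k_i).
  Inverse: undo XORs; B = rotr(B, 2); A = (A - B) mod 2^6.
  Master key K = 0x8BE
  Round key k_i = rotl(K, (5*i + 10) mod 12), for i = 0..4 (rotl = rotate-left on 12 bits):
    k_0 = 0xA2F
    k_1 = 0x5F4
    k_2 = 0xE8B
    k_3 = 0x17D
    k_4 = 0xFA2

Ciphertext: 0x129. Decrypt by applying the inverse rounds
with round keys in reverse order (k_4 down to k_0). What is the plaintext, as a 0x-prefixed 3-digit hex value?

0xCA1

s_0 = ciphertext = 0x129
s_1 = InvRound(s_0, k_4) = 0xC75
s_2 = InvRound(s_1, k_3) = 0x00C
s_3 = InvRound(s_2, k_2) = 0x7AD
s_4 = InvRound(s_3, k_1) = 0xF2E
s_5 = InvRound(s_4, k_0) = 0xCA1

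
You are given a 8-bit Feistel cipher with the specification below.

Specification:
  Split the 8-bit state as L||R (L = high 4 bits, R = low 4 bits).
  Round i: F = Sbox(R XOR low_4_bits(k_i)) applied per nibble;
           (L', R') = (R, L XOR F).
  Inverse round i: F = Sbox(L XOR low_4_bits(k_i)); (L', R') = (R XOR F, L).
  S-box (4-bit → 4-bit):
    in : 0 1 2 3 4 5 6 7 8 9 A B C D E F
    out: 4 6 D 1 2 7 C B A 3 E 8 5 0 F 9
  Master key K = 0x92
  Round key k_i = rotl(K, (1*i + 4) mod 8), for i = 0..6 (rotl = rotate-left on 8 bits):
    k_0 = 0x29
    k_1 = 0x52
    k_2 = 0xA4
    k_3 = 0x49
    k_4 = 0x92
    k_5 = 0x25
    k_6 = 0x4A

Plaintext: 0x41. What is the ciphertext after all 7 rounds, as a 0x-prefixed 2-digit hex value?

s_0 = plaintext = 0x41
s_1 = Round(s_0, k_0) = 0x1E
s_2 = Round(s_1, k_1) = 0xE4
s_3 = Round(s_2, k_2) = 0x4A
s_4 = Round(s_3, k_3) = 0xA5
s_5 = Round(s_4, k_4) = 0x51
s_6 = Round(s_5, k_5) = 0x17
s_7 = Round(s_6, k_6) = 0x71

0x71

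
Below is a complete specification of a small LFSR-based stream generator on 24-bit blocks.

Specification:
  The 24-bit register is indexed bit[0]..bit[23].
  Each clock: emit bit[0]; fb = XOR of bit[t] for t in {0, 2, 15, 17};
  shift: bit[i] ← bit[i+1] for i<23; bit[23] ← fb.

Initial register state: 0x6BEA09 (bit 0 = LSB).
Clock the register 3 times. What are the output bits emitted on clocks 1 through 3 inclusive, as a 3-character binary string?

100

reg_0 = 0x6BEA09
clock 1: out=1, reg = 0xB5F504
clock 2: out=0, reg = 0x5AFA82
clock 3: out=0, reg = 0x2D7D41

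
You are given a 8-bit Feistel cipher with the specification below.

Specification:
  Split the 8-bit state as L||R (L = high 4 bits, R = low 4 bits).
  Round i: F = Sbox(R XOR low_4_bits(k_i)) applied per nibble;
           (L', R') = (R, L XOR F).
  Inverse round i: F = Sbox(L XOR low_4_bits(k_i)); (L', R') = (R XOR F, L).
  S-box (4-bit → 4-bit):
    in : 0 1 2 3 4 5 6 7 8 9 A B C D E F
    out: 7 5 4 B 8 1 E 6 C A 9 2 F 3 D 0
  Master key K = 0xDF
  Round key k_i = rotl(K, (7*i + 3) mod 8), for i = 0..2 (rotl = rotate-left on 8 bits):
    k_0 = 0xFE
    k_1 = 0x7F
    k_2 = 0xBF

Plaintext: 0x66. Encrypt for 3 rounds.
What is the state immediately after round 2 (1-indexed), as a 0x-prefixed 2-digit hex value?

s_0 = plaintext = 0x66
s_1 = Round(s_0, k_0) = 0x6A
s_2 = Round(s_1, k_1) = 0xA7
s_3 = Round(s_2, k_2) = 0x76

0xA7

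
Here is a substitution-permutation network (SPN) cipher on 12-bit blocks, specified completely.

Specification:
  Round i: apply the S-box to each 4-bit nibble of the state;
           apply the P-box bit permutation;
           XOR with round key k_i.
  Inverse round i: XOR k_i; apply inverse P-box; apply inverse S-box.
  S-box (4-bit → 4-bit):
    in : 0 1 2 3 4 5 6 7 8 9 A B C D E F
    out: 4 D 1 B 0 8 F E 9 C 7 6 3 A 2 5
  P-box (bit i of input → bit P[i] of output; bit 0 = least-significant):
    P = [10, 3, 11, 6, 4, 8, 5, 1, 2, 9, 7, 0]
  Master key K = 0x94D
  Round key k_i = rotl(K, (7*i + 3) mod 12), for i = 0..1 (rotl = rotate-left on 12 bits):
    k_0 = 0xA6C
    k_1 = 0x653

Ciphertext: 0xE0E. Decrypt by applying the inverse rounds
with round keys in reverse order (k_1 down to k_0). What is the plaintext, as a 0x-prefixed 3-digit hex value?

s_0 = ciphertext = 0xE0E
s_1 = InvRound(s_0, k_1) = 0x827
s_2 = InvRound(s_1, k_0) = 0xD5D

0xD5D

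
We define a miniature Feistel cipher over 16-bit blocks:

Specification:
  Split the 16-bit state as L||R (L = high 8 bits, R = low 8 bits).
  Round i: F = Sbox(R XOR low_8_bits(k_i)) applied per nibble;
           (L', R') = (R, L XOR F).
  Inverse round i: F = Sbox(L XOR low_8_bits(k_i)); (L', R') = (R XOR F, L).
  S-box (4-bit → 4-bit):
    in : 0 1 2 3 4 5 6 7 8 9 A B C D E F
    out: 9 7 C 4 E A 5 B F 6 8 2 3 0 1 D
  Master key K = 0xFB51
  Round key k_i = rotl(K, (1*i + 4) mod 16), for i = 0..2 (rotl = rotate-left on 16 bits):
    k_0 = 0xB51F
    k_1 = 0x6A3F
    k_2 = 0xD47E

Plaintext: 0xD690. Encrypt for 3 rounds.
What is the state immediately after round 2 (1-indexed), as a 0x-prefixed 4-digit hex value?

0x2BEE

s_0 = plaintext = 0xD690
s_1 = Round(s_0, k_0) = 0x902B
s_2 = Round(s_1, k_1) = 0x2BEE
s_3 = Round(s_2, k_2) = 0xEE42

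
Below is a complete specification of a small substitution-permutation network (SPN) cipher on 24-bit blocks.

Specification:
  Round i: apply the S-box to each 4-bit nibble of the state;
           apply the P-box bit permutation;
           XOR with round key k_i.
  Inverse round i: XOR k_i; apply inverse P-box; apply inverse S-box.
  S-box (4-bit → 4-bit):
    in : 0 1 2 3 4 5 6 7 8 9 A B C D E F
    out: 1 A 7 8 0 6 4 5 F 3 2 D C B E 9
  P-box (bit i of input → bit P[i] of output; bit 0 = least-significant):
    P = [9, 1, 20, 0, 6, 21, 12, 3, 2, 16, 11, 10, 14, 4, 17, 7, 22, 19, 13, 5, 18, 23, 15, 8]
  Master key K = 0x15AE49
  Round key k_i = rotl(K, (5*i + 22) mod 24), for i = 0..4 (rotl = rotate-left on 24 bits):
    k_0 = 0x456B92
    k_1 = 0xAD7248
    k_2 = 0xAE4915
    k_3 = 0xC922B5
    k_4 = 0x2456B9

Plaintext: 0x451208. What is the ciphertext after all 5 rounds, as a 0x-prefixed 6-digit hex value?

s_0 = plaintext = 0x451208
s_1 = Round(s_0, k_0) = 0x5C4145
s_2 = Round(s_1, k_1) = 0x3CD66A
s_3 = Round(s_2, k_2) = 0xAE30A7
s_4 = Round(s_3, k_3) = 0x710011
s_5 = Round(s_4, k_4) = 0x089696

0x089696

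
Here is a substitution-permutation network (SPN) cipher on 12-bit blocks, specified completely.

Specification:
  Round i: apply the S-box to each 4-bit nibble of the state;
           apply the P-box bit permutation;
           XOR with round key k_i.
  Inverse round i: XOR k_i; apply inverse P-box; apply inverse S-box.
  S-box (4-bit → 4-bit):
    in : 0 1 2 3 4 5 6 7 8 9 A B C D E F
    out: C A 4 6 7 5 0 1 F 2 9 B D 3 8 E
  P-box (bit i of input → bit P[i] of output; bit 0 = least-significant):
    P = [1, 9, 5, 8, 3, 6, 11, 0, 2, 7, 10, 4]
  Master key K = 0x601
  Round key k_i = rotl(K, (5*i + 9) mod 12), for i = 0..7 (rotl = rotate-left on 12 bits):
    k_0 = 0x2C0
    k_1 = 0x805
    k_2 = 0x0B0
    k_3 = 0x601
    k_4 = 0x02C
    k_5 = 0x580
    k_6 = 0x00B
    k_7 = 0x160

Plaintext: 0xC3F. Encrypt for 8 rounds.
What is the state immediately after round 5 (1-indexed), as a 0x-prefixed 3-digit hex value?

s_0 = plaintext = 0xC3F
s_1 = Round(s_0, k_0) = 0xDB4
s_2 = Round(s_1, k_1) = 0xAEA
s_3 = Round(s_2, k_2) = 0x1A7
s_4 = Round(s_3, k_3) = 0x69A
s_5 = Round(s_4, k_4) = 0x16E
s_6 = Round(s_5, k_5) = 0x410
s_7 = Round(s_6, k_6) = 0x5EE
s_8 = Round(s_7, k_7) = 0x465

0x16E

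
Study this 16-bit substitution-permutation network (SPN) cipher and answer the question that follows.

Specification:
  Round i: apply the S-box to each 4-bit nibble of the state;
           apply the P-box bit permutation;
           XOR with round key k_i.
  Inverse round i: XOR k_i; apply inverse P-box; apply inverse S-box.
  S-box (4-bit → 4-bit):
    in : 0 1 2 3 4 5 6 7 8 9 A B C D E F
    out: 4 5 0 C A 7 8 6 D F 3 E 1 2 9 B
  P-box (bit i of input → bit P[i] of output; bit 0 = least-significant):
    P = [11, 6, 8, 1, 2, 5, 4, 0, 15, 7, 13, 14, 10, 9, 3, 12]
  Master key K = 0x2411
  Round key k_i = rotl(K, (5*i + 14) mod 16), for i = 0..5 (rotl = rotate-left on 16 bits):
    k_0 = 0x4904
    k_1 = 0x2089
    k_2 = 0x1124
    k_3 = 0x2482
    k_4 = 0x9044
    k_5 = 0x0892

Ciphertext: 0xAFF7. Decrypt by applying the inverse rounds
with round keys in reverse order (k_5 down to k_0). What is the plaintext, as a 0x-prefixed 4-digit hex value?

0x4290

s_0 = ciphertext = 0xAFF7
s_1 = InvRound(s_0, k_5) = 0xA1F7
s_2 = InvRound(s_1, k_4) = 0x67B3
s_3 = InvRound(s_2, k_3) = 0xD6B0
s_4 = InvRound(s_3, k_2) = 0xAF10
s_5 = InvRound(s_4, k_1) = 0x5A31
s_6 = InvRound(s_5, k_0) = 0x4290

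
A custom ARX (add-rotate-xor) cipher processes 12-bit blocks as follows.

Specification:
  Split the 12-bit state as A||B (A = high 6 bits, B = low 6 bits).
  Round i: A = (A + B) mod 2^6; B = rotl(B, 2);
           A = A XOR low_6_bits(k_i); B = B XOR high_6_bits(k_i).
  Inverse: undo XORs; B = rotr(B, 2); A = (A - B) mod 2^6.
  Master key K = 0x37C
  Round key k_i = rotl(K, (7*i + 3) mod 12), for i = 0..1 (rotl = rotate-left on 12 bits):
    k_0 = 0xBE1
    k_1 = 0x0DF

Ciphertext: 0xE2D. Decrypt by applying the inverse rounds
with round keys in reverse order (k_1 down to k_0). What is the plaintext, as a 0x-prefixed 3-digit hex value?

s_0 = ciphertext = 0xE2D
s_1 = InvRound(s_0, k_1) = 0xF2B
s_2 = InvRound(s_1, k_0) = 0x701

0x701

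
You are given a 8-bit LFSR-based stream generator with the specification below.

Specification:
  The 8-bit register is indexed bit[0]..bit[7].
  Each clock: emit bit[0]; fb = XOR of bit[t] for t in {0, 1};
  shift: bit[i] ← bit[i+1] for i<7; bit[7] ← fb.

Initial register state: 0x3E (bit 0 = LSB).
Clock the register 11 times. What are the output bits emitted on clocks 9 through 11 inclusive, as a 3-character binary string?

reg_0 = 0x3E
clock 1: out=0, reg = 0x9F
clock 2: out=1, reg = 0x4F
clock 3: out=1, reg = 0x27
clock 4: out=1, reg = 0x13
clock 5: out=1, reg = 0x09
clock 6: out=1, reg = 0x84
clock 7: out=0, reg = 0x42
clock 8: out=0, reg = 0xA1
clock 9: out=1, reg = 0xD0
clock 10: out=0, reg = 0x68
clock 11: out=0, reg = 0x34

100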